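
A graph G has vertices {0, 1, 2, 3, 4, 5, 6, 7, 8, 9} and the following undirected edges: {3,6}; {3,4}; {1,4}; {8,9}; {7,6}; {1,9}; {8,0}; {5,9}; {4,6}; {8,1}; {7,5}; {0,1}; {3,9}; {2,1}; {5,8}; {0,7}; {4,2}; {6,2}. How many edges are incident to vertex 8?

Neighbors of 8: 0, 1, 5, 9.

4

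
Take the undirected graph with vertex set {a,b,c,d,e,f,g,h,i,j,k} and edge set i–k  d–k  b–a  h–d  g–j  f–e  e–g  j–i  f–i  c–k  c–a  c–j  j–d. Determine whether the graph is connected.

Starting from a and exploring outward reaches every vertex (a, c, b, j, k, g, d, i, e, h, f); the graph is connected.

Yes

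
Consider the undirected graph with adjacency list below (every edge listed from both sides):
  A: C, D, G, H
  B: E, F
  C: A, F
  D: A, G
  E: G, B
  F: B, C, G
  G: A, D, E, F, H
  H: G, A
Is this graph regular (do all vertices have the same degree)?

No

Degrees: A:4, B:2, C:2, D:2, E:2, F:3, G:5, H:2
Vertex B has degree 2 while G has degree 5, so the graph is not regular.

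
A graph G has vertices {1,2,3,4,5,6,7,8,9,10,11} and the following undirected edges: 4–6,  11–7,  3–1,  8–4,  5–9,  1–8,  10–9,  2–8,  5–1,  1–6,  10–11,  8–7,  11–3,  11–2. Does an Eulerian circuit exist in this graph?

Yes

Degrees: 1:4, 2:2, 3:2, 4:2, 5:2, 6:2, 7:2, 8:4, 9:2, 10:2, 11:4
All degrees are even and the non-isolated vertices are connected — an Eulerian circuit exists.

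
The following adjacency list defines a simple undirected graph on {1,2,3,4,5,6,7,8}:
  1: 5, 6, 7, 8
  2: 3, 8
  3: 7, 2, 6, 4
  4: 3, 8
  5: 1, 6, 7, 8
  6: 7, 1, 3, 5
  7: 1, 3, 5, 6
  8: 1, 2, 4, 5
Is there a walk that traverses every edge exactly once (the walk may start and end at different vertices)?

Degrees: 1:4, 2:2, 3:4, 4:2, 5:4, 6:4, 7:4, 8:4
Odd-degree vertices: none (0 total).
The non-isolated vertices are connected and exactly 0 have odd degree, so an Eulerian trail exists.

Yes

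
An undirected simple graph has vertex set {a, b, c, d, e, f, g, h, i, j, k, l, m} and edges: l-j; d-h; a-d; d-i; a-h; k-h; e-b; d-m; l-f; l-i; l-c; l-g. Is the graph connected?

Component: {b, e}
Component: {a, c, d, f, g, h, i, j, k, l, m}
No edge joins these 2 groups, so the graph is disconnected.

No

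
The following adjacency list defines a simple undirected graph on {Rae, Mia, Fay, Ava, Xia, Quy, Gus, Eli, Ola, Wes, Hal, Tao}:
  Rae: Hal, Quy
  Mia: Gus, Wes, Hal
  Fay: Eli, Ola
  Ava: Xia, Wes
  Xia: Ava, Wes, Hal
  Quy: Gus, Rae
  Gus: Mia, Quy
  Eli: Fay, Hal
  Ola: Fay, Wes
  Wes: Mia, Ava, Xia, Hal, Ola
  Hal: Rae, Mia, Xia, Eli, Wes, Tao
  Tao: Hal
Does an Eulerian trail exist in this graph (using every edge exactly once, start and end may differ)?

No

Degrees: Rae:2, Mia:3, Fay:2, Ava:2, Xia:3, Quy:2, Gus:2, Eli:2, Ola:2, Wes:5, Hal:6, Tao:1
Odd-degree vertices: Mia, Xia, Wes, Tao (4 total).
With 4 odd-degree vertices (more than two), no single trail can use every edge.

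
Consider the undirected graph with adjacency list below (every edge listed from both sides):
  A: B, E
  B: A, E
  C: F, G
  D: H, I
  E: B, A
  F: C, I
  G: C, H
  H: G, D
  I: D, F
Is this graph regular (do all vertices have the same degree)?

Yes

Degrees: A:2, B:2, C:2, D:2, E:2, F:2, G:2, H:2, I:2
All degrees equal 2; the graph is regular.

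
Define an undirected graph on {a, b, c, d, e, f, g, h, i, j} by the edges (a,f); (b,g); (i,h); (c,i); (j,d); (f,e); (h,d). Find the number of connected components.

Component: {b, g}
Component: {a, e, f}
Component: {c, d, h, i, j}

3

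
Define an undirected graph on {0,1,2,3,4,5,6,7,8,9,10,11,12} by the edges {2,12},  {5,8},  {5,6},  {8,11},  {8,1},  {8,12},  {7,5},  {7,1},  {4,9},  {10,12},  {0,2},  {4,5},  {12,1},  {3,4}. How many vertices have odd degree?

8

Degrees: 0:1, 1:3, 2:2, 3:1, 4:3, 5:4, 6:1, 7:2, 8:4, 9:1, 10:1, 11:1, 12:4
Odd-degree vertices: 0, 1, 3, 4, 6, 9, 10, 11.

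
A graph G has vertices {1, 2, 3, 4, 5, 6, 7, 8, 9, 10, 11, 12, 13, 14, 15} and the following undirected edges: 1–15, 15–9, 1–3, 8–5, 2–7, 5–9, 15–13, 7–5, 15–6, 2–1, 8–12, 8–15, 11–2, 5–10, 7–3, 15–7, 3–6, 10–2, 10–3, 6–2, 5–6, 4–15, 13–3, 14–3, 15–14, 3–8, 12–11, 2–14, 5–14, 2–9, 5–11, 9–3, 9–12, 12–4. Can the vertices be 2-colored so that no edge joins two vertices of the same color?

A valid 2-coloring puts {2, 3, 5, 12, 15} on one side and {1, 4, 6, 7, 8, 9, 10, 11, 13, 14} on the other; every edge crosses between the two sides.

Yes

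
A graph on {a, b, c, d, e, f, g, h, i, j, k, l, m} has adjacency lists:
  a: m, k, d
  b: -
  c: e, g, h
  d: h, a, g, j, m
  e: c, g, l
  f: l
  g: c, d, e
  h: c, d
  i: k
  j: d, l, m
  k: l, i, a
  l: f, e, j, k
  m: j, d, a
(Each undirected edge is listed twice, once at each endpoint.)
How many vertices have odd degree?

10

Degrees: a:3, b:0, c:3, d:5, e:3, f:1, g:3, h:2, i:1, j:3, k:3, l:4, m:3
Odd-degree vertices: a, c, d, e, f, g, i, j, k, m.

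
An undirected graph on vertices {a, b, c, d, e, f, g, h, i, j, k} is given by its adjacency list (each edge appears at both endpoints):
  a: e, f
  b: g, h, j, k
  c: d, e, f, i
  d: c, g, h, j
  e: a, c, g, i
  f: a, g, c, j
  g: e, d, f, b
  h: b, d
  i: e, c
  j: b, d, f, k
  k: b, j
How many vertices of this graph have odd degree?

0

Degrees: a:2, b:4, c:4, d:4, e:4, f:4, g:4, h:2, i:2, j:4, k:2
Odd-degree vertices: none.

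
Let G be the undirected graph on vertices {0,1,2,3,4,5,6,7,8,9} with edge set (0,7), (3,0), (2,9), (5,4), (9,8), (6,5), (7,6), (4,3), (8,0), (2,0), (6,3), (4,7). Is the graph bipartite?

Color {1, 2, 3, 5, 7, 8} black and {0, 4, 6, 9} white. No edge joins two same-colored vertices, so the graph is bipartite.

Yes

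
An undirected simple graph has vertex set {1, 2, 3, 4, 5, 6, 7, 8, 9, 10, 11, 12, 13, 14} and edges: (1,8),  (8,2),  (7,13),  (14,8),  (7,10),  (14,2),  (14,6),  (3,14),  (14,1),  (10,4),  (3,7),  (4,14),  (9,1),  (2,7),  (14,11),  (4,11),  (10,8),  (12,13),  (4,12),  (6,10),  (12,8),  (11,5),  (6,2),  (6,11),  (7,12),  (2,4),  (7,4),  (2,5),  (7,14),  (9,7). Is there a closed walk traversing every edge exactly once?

Degrees: 1:3, 2:6, 3:2, 4:6, 5:2, 6:4, 7:8, 8:5, 9:2, 10:4, 11:4, 12:4, 13:2, 14:8
Vertices with odd degree: 1, 8. An Eulerian circuit requires all degrees even.

No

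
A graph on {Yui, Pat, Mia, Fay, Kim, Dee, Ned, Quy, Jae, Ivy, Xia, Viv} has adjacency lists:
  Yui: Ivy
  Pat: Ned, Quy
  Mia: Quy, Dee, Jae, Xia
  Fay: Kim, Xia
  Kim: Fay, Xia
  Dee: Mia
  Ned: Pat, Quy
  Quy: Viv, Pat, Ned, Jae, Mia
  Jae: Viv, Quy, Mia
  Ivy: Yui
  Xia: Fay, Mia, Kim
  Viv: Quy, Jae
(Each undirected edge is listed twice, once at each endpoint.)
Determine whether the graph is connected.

No

Component: {Yui, Ivy}
Component: {Pat, Mia, Fay, Kim, Dee, Ned, Quy, Jae, Xia, Viv}
No edge joins these 2 groups, so the graph is disconnected.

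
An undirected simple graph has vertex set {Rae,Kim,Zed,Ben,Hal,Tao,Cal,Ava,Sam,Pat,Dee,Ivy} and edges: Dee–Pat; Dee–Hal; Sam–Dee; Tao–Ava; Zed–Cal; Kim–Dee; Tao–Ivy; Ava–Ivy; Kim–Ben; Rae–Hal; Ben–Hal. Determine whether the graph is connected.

No

Component: {Zed, Cal}
Component: {Tao, Ava, Ivy}
Component: {Rae, Kim, Ben, Hal, Sam, Pat, Dee}
There are 3 separate components, so the graph is not connected.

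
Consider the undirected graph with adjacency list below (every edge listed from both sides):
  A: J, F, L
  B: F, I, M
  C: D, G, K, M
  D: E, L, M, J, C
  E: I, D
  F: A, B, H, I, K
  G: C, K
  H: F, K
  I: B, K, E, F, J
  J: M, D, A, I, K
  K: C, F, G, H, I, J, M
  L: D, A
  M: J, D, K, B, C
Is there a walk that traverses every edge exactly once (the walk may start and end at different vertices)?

No

Degrees: A:3, B:3, C:4, D:5, E:2, F:5, G:2, H:2, I:5, J:5, K:7, L:2, M:5
Odd-degree vertices: A, B, D, F, I, J, K, M (8 total).
With 8 odd-degree vertices (more than two), no single trail can use every edge.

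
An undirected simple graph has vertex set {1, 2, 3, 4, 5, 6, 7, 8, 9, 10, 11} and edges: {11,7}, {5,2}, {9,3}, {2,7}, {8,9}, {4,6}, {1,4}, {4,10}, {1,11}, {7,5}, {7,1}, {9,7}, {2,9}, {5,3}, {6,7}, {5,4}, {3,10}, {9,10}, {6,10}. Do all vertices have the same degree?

Degrees: 1:3, 2:3, 3:3, 4:4, 5:4, 6:3, 7:6, 8:1, 9:5, 10:4, 11:2
Degrees are not all equal (e.g. deg(8)=1 but deg(7)=6); not regular.

No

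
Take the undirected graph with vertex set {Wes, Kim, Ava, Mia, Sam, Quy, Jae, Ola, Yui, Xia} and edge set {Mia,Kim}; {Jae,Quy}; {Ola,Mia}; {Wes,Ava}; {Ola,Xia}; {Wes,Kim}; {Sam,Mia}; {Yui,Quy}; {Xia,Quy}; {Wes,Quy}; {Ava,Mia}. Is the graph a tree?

No

|V| = 10, |E| = 11.
Connected but with 11 > 9 edges, so it has a cycle and is not a tree.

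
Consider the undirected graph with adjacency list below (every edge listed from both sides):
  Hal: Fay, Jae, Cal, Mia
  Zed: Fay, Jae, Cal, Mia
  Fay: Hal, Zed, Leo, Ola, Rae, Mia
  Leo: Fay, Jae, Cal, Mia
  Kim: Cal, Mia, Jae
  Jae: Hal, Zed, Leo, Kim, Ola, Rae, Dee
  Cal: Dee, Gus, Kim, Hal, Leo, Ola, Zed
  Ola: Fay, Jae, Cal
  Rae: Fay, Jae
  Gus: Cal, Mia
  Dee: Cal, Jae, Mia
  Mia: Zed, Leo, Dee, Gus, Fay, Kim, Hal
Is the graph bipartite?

Zed-Fay-Mia-Zed is an odd cycle (length 3), and a bipartite graph can contain only even cycles.

No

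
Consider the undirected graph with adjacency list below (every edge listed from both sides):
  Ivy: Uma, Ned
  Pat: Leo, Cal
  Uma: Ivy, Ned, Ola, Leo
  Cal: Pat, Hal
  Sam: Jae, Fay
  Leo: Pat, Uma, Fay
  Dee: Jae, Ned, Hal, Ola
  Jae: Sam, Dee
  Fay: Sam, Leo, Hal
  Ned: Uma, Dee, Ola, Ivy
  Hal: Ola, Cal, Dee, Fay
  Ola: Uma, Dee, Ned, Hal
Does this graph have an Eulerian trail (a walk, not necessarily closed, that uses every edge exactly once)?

Yes

Degrees: Ivy:2, Pat:2, Uma:4, Cal:2, Sam:2, Leo:3, Dee:4, Jae:2, Fay:3, Ned:4, Hal:4, Ola:4
Odd-degree vertices: Leo, Fay (2 total).
With 2 odd-degree vertices and all edges in one connected piece, an Eulerian trail exists (from Leo to Fay).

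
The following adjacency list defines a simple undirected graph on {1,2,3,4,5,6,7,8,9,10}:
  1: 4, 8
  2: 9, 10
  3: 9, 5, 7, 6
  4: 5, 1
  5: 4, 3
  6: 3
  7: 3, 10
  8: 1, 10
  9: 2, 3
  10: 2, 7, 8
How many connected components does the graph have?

Component: {1, 2, 3, 4, 5, 6, 7, 8, 9, 10}

1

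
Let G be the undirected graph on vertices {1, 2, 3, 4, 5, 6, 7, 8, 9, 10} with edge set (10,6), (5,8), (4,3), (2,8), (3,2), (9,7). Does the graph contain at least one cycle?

The graph has 10 vertices, 6 edges, and 4 connected components.
A forest on 10 vertices with 4 components has exactly 6 edges, which matches — so no cycle.

No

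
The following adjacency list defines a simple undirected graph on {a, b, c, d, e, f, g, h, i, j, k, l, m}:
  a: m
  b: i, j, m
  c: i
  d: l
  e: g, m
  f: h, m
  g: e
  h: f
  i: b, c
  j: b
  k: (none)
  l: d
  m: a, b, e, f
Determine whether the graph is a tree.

No

The graph has 13 vertices and 10 edges.
It splits into 3 components, so it cannot be a tree.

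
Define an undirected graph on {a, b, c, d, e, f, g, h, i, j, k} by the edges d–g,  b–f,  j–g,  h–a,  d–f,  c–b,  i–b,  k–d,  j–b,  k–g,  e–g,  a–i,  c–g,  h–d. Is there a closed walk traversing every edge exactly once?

Degrees: a:2, b:4, c:2, d:4, e:1, f:2, g:5, h:2, i:2, j:2, k:2
Vertices with odd degree: e, g. An Eulerian circuit requires all degrees even.

No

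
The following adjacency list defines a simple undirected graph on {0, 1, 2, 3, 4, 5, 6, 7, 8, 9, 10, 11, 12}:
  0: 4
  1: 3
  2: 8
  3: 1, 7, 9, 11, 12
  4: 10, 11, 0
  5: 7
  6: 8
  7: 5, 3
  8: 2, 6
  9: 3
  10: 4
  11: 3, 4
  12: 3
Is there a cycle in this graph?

No

The graph has 13 vertices, 11 edges, and 2 connected components.
Since 11 = 13 - 2, the graph is a forest and contains no cycle.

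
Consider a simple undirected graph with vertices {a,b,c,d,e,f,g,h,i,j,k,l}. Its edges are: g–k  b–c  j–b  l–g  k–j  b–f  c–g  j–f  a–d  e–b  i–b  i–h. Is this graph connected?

Component: {a, d}
Component: {b, c, e, f, g, h, i, j, k, l}
No edge joins these 2 groups, so the graph is disconnected.

No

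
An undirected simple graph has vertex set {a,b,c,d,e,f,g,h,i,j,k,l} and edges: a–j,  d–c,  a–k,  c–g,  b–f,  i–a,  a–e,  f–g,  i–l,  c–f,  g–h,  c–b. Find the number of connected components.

2

Component: {a, e, i, j, k, l}
Component: {b, c, d, f, g, h}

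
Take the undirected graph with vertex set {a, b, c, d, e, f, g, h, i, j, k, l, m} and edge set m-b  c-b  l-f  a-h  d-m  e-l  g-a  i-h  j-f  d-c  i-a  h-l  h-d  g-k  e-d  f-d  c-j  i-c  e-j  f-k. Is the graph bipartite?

No

The cycle i-a-h-i has length 3, which is odd, so the graph is not bipartite.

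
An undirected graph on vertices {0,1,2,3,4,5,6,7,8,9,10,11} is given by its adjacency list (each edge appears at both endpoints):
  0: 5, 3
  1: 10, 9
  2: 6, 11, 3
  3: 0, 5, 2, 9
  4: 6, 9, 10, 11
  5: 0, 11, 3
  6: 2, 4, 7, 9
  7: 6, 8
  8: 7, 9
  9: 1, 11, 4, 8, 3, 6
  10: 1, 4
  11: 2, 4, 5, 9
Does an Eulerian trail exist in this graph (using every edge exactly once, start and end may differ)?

Yes

Degrees: 0:2, 1:2, 2:3, 3:4, 4:4, 5:3, 6:4, 7:2, 8:2, 9:6, 10:2, 11:4
Odd-degree vertices: 2, 5 (2 total).
With 2 odd-degree vertices and all edges in one connected piece, an Eulerian trail exists (from 2 to 5).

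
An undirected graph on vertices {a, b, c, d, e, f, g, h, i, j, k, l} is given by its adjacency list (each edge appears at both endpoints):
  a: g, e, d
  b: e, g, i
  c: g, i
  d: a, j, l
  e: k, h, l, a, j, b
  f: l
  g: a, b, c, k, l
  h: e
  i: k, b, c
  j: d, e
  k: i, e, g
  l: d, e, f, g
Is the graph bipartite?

Yes

Partition the vertices as {d, e, f, g, i} vs {a, b, c, h, j, k, l}. Each listed edge has one endpoint in each part, so the graph is bipartite.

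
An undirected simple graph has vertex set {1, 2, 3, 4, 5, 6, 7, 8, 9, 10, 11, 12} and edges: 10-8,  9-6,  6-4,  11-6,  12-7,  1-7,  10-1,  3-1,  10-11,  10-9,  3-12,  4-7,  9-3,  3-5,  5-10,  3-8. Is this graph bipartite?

Color {2, 3, 6, 7, 10} black and {1, 4, 5, 8, 9, 11, 12} white. No edge joins two same-colored vertices, so the graph is bipartite.

Yes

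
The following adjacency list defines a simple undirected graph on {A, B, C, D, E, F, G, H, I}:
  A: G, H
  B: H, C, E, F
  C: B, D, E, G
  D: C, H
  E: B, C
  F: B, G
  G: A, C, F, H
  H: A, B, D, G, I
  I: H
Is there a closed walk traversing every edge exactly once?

Degrees: A:2, B:4, C:4, D:2, E:2, F:2, G:4, H:5, I:1
Vertices with odd degree: H, I. An Eulerian circuit requires all degrees even.

No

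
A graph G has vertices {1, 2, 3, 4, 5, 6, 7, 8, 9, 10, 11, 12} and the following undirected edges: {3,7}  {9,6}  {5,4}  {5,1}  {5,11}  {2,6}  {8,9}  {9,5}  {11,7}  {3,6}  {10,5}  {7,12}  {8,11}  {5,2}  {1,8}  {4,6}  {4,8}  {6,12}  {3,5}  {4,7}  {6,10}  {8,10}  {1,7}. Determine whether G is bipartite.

A valid 2-coloring puts {5, 6, 7, 8} on one side and {1, 2, 3, 4, 9, 10, 11, 12} on the other; every edge crosses between the two sides.

Yes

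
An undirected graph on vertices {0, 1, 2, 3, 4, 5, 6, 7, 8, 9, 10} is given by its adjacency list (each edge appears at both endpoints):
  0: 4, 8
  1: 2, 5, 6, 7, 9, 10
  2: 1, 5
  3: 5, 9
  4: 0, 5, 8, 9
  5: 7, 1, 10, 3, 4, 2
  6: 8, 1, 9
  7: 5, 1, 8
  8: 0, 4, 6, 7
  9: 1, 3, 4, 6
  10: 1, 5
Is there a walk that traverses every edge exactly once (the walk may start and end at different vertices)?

Yes

Degrees: 0:2, 1:6, 2:2, 3:2, 4:4, 5:6, 6:3, 7:3, 8:4, 9:4, 10:2
Odd-degree vertices: 6, 7 (2 total).
With 2 odd-degree vertices and all edges in one connected piece, an Eulerian trail exists (from 6 to 7).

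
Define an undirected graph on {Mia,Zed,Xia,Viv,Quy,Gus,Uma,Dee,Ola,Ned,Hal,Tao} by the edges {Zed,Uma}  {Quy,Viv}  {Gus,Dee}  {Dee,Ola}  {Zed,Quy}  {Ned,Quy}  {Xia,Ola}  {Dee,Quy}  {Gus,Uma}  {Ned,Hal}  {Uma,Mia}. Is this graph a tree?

No

|V| = 12, |E| = 11.
It splits into 2 components, so it cannot be a tree.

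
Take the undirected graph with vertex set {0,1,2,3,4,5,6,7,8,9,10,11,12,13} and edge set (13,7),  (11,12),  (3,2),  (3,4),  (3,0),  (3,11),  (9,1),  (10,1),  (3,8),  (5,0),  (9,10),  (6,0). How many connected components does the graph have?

3

Component: {7, 13}
Component: {1, 9, 10}
Component: {0, 2, 3, 4, 5, 6, 8, 11, 12}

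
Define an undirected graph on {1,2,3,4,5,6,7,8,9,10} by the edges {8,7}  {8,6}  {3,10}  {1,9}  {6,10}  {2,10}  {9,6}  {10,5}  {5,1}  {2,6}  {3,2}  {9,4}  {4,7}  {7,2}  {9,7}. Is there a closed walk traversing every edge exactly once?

Yes

Degrees: 1:2, 2:4, 3:2, 4:2, 5:2, 6:4, 7:4, 8:2, 9:4, 10:4
All degrees are even and the non-isolated vertices are connected — an Eulerian circuit exists.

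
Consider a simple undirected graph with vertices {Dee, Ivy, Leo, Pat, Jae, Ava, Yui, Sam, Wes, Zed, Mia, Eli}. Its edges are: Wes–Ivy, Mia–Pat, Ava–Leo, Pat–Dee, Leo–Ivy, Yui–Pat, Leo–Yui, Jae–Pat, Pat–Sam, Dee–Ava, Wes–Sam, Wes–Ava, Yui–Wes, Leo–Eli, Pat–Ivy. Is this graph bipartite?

No

Ava-Dee-Pat-Yui-Leo-Ava is an odd cycle (length 5), and a bipartite graph can contain only even cycles.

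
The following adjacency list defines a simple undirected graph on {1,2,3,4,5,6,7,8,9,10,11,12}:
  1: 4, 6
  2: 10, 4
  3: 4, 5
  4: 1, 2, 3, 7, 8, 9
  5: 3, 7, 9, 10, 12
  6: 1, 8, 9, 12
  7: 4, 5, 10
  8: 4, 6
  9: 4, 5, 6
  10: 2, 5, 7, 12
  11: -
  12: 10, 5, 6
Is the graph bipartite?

5-10-12-5 is an odd cycle (length 3), and a bipartite graph can contain only even cycles.

No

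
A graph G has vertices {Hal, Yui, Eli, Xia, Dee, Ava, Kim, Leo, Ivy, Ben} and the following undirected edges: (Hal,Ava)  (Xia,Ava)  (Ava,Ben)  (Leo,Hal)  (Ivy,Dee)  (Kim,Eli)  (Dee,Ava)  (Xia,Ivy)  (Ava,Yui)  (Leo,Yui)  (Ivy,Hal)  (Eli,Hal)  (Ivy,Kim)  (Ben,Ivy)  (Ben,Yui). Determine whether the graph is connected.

A breadth-first search from Hal visits Hal, Ivy, Ava, Eli, Leo, Dee, Xia, Kim, Ben, Yui — all 10 vertices — so the graph is connected.

Yes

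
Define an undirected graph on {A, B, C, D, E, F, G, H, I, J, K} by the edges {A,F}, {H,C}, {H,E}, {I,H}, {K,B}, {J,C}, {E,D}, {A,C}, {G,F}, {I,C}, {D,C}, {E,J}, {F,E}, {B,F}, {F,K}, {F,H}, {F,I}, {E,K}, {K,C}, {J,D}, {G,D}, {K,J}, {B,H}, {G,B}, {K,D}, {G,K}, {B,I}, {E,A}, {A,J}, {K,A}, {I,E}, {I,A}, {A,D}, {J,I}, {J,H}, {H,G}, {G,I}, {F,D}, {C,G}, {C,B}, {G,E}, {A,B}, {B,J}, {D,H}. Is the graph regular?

Yes

Degrees: A:8, B:8, C:8, D:8, E:8, F:8, G:8, H:8, I:8, J:8, K:8
All degrees equal 8; the graph is regular.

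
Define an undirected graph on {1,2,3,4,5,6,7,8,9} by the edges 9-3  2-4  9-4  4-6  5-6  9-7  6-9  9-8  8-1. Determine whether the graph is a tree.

No

|V| = 9, |E| = 9.
A tree on 9 vertices has exactly 8 edges; this graph has 9, so it contains a cycle and is not a tree.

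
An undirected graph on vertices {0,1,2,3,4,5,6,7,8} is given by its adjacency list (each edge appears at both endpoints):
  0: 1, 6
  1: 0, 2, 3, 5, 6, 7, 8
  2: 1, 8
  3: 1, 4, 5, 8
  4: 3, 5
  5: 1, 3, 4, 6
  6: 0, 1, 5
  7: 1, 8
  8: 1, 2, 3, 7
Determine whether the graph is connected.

Starting from 0 and exploring outward reaches every vertex (0, 1, 6, 8, 3, 7, 5, 2, 4); the graph is connected.

Yes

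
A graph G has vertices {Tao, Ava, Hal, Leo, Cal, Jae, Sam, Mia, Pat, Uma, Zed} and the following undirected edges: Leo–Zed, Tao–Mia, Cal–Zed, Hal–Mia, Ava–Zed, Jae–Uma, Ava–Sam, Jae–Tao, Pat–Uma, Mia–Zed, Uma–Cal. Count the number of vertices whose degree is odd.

6

Degrees: Tao:2, Ava:2, Hal:1, Leo:1, Cal:2, Jae:2, Sam:1, Mia:3, Pat:1, Uma:3, Zed:4
Odd-degree vertices: Hal, Leo, Sam, Mia, Pat, Uma.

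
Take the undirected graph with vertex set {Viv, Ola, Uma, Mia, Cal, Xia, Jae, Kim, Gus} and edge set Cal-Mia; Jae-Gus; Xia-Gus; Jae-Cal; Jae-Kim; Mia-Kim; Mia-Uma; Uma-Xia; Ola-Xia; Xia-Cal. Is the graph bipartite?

Yes

A valid 2-coloring puts {Viv, Mia, Xia, Jae} on one side and {Ola, Uma, Cal, Kim, Gus} on the other; every edge crosses between the two sides.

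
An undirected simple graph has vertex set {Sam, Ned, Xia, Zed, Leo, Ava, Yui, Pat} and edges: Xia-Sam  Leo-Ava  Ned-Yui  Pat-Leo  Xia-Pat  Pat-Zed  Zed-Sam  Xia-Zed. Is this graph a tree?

No

|V| = 8, |E| = 8.
It splits into 2 components, so it cannot be a tree.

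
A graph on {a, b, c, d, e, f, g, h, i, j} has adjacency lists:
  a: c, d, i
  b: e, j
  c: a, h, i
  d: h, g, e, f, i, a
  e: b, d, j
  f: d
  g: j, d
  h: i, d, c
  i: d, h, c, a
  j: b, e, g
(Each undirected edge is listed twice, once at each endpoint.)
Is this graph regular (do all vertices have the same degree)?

No

Degrees: a:3, b:2, c:3, d:6, e:3, f:1, g:2, h:3, i:4, j:3
Degrees are not all equal (e.g. deg(f)=1 but deg(d)=6); not regular.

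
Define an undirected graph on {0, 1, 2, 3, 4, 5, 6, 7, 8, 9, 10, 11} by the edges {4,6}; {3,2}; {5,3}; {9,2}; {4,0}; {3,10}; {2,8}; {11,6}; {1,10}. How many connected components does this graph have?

Component: {7}
Component: {0, 4, 6, 11}
Component: {1, 2, 3, 5, 8, 9, 10}

3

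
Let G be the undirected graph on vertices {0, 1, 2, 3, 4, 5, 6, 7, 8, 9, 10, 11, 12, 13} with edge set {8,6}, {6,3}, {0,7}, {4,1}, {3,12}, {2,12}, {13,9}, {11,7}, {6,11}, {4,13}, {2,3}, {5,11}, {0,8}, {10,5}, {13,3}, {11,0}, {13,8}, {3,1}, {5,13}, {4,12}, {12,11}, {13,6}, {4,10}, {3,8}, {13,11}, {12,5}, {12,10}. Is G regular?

No

Degrees: 0:3, 1:2, 2:2, 3:6, 4:4, 5:4, 6:4, 7:2, 8:4, 9:1, 10:3, 11:6, 12:6, 13:7
Vertex 9 has degree 1 while 13 has degree 7, so the graph is not regular.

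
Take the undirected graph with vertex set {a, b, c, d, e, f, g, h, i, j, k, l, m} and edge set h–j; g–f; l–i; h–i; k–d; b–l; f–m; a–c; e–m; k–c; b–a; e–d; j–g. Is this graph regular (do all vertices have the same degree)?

Yes

Degrees: a:2, b:2, c:2, d:2, e:2, f:2, g:2, h:2, i:2, j:2, k:2, l:2, m:2
All degrees equal 2; the graph is regular.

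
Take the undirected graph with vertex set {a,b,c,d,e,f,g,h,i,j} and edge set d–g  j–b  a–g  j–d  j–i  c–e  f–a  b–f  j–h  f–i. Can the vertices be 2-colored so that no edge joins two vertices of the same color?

Color {e, f, g, j} black and {a, b, c, d, h, i} white. No edge joins two same-colored vertices, so the graph is bipartite.

Yes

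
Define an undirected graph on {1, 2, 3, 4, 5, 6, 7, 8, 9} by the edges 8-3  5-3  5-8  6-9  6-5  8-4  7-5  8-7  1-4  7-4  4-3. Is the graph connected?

Component: {2}
Component: {1, 3, 4, 5, 6, 7, 8, 9}
There are 2 separate components, so the graph is not connected.

No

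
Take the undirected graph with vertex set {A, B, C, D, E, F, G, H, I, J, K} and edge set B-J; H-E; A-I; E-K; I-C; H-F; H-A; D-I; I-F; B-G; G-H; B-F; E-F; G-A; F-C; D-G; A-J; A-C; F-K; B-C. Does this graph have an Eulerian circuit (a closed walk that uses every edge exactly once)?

Degrees: A:5, B:4, C:4, D:2, E:3, F:6, G:4, H:4, I:4, J:2, K:2
Vertices with odd degree: A, E. An Eulerian circuit requires all degrees even.

No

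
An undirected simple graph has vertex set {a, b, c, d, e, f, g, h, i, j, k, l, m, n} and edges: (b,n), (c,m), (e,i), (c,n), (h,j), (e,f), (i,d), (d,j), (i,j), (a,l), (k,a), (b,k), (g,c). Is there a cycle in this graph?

The graph has 14 vertices, 13 edges, and 2 connected components.
One cycle is d-j-i-d.

Yes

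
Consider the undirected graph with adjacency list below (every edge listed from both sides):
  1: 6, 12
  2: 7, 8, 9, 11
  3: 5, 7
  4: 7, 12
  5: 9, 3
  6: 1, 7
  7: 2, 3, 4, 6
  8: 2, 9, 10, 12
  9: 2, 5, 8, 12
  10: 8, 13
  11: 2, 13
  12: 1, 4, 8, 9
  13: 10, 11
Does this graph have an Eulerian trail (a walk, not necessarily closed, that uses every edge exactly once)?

Yes

Degrees: 1:2, 2:4, 3:2, 4:2, 5:2, 6:2, 7:4, 8:4, 9:4, 10:2, 11:2, 12:4, 13:2
Odd-degree vertices: none (0 total).
The non-isolated vertices are connected and exactly 0 have odd degree, so an Eulerian trail exists.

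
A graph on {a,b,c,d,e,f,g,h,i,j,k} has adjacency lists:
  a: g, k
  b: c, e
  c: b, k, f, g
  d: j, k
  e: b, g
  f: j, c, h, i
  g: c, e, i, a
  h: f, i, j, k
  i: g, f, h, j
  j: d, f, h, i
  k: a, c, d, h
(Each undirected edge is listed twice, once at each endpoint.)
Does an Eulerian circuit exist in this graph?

Degrees: a:2, b:2, c:4, d:2, e:2, f:4, g:4, h:4, i:4, j:4, k:4
Every vertex has even degree and the edges form a single connected piece, so an Eulerian circuit exists.

Yes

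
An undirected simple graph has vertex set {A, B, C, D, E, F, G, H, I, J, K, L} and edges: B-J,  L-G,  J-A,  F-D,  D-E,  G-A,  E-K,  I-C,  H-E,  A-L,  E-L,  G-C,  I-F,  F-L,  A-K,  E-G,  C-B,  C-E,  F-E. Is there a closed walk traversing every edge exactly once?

Degrees: A:4, B:2, C:4, D:2, E:7, F:4, G:4, H:1, I:2, J:2, K:2, L:4
Vertices with odd degree: E, H. An Eulerian circuit requires all degrees even.

No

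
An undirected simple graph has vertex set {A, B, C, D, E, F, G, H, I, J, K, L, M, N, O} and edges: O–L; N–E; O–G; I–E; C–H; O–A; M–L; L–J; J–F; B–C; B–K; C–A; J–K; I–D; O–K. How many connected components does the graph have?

2

Component: {D, E, I, N}
Component: {A, B, C, F, G, H, J, K, L, M, O}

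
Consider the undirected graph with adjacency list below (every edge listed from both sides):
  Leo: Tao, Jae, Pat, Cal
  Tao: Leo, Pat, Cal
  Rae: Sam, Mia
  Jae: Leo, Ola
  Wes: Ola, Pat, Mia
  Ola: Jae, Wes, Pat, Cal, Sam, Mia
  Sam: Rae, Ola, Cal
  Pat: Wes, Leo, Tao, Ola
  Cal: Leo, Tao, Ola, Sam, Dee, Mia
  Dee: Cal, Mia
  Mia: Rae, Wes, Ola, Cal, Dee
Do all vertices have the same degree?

No

Degrees: Leo:4, Tao:3, Rae:2, Jae:2, Wes:3, Ola:6, Sam:3, Pat:4, Cal:6, Dee:2, Mia:5
Vertex Rae has degree 2 while Ola has degree 6, so the graph is not regular.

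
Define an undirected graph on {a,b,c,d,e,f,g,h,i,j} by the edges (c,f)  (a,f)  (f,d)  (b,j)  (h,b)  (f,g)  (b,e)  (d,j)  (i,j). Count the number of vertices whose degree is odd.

Degrees: a:1, b:3, c:1, d:2, e:1, f:4, g:1, h:1, i:1, j:3
Odd-degree vertices: a, b, c, e, g, h, i, j.

8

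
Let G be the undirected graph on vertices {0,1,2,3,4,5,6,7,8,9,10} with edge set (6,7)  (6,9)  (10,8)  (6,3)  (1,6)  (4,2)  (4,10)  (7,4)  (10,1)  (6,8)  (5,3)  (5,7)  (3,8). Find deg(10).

3

Neighbors of 10: 1, 4, 8.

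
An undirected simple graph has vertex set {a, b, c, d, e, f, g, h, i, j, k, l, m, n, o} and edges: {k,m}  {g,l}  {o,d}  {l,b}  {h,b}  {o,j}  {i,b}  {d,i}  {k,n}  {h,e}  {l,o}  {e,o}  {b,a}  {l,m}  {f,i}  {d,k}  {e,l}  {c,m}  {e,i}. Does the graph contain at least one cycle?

Yes

|V| = 15, |E| = 19, number of components = 1.
Since 19 > 15 - 1, a cycle must exist; for instance i-e-l-m-k-d-i.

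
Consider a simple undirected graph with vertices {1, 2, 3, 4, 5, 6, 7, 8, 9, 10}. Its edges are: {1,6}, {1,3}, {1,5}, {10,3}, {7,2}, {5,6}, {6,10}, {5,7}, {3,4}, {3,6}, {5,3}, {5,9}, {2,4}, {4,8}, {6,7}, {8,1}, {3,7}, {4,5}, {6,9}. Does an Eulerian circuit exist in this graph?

Degrees: 1:4, 2:2, 3:6, 4:4, 5:6, 6:6, 7:4, 8:2, 9:2, 10:2
Every vertex has even degree and the edges form a single connected piece, so an Eulerian circuit exists.

Yes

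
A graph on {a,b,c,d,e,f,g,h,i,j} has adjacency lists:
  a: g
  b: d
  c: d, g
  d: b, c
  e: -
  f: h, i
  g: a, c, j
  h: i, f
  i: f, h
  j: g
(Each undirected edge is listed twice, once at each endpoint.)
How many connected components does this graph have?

Component: {e}
Component: {f, h, i}
Component: {a, b, c, d, g, j}

3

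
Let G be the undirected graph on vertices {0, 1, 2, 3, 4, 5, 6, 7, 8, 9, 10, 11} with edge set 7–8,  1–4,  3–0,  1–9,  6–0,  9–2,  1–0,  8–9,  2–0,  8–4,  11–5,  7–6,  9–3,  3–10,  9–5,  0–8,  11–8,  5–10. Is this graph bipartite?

Yes

Color {1, 2, 3, 5, 6, 8} black and {0, 4, 7, 9, 10, 11} white. No edge joins two same-colored vertices, so the graph is bipartite.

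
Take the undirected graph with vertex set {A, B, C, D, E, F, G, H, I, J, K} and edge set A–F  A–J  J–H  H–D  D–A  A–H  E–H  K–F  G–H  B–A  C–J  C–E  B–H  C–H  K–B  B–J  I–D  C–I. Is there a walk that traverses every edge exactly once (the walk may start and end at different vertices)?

No

Degrees: A:5, B:4, C:4, D:3, E:2, F:2, G:1, H:7, I:2, J:4, K:2
Odd-degree vertices: A, D, G, H (4 total).
With 4 odd-degree vertices (more than two), no single trail can use every edge.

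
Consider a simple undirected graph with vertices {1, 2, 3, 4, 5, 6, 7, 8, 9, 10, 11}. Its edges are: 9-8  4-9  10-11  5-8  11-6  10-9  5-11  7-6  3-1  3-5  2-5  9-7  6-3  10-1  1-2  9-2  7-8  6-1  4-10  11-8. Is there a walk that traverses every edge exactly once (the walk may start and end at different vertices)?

No

Degrees: 1:4, 2:3, 3:3, 4:2, 5:4, 6:4, 7:3, 8:4, 9:5, 10:4, 11:4
Odd-degree vertices: 2, 3, 7, 9 (4 total).
An Eulerian trail requires 0 or 2 odd-degree vertices; here there are 4.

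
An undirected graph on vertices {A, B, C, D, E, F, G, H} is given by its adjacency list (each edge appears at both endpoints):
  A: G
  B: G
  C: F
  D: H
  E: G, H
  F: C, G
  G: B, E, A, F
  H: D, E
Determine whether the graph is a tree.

Yes

|V| = 8, |E| = 7.
Connected and |E| = |V| - 1, which characterizes a tree.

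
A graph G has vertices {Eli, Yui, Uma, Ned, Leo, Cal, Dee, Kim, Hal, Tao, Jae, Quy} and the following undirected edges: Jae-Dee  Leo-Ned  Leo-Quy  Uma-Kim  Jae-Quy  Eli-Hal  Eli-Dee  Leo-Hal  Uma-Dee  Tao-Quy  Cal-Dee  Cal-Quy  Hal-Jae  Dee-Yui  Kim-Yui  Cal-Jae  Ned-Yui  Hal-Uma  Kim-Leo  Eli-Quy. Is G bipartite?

The cycle Cal-Jae-Quy-Cal has length 3, which is odd, so the graph is not bipartite.

No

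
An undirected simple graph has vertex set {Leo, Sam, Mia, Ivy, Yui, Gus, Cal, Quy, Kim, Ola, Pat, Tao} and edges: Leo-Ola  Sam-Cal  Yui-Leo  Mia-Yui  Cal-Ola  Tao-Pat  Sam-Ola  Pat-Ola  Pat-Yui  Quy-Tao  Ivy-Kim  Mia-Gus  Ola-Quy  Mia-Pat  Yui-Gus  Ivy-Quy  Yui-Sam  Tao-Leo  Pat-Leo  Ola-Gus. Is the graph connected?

Yes

A breadth-first search from Leo visits Leo, Tao, Ola, Yui, Pat, Quy, Gus, Cal, Sam, Mia, Ivy, Kim — all 12 vertices — so the graph is connected.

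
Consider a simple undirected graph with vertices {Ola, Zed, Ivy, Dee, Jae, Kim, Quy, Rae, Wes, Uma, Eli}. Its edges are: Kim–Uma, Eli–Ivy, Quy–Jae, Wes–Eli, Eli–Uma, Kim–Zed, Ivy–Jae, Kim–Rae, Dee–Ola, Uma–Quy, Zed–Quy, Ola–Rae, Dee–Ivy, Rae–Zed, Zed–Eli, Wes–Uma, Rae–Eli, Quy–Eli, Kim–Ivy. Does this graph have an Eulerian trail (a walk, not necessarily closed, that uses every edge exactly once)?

Degrees: Ola:2, Zed:4, Ivy:4, Dee:2, Jae:2, Kim:4, Quy:4, Rae:4, Wes:2, Uma:4, Eli:6
Odd-degree vertices: none (0 total).
The non-isolated vertices are connected and exactly 0 have odd degree, so an Eulerian trail exists.

Yes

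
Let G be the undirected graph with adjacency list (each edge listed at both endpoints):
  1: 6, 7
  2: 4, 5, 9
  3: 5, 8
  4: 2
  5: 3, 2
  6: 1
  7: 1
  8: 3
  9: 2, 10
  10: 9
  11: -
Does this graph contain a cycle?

|V| = 11, |E| = 8, number of components = 3.
A forest on 11 vertices with 3 components has exactly 8 edges, which matches — so no cycle.

No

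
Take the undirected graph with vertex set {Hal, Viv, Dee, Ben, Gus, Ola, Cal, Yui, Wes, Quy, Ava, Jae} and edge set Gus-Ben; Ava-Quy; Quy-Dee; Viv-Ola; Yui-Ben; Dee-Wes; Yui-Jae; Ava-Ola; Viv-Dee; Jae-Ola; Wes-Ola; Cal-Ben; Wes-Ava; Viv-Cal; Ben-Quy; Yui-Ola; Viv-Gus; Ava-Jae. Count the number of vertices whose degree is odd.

6

Degrees: Hal:0, Viv:4, Dee:3, Ben:4, Gus:2, Ola:5, Cal:2, Yui:3, Wes:3, Quy:3, Ava:4, Jae:3
Odd-degree vertices: Dee, Ola, Yui, Wes, Quy, Jae.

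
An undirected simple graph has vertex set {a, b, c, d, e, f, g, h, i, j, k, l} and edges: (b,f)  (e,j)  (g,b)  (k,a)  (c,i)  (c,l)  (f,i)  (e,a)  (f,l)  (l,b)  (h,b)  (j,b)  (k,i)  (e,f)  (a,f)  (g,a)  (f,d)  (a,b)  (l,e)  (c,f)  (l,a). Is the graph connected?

Starting from a and exploring outward reaches every vertex (a, f, k, e, g, l, b, c, i, d, j, h); the graph is connected.

Yes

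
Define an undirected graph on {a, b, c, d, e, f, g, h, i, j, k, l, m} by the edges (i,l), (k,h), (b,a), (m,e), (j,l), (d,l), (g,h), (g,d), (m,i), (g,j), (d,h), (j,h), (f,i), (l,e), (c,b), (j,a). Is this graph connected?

Yes

Starting from a and exploring outward reaches every vertex (a, b, j, c, l, g, h, d, e, i, k, m, f); the graph is connected.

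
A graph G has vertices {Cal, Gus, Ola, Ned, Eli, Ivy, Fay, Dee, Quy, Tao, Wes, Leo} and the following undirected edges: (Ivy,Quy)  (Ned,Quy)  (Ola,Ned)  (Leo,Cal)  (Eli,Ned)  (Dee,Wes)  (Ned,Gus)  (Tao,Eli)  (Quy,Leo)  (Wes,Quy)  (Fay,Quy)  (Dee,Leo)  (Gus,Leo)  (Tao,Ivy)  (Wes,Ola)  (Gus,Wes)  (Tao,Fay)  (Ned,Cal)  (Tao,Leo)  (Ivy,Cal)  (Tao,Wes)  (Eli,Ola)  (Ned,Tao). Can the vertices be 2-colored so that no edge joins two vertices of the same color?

Ned-Eli-Ola-Ned is an odd cycle (length 3), and a bipartite graph can contain only even cycles.

No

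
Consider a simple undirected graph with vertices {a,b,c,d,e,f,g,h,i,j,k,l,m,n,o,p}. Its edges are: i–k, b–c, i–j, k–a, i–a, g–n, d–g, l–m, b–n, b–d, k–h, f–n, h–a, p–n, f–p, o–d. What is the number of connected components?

4

Component: {e}
Component: {l, m}
Component: {a, h, i, j, k}
Component: {b, c, d, f, g, n, o, p}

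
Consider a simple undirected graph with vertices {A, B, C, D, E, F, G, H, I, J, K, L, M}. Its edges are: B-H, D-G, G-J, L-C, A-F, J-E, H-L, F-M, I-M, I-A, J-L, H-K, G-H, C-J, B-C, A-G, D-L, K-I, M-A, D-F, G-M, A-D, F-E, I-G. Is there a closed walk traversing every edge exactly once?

No

Degrees: A:5, B:2, C:3, D:4, E:2, F:4, G:6, H:4, I:4, J:4, K:2, L:4, M:4
Vertices with odd degree: A, C. An Eulerian circuit requires all degrees even.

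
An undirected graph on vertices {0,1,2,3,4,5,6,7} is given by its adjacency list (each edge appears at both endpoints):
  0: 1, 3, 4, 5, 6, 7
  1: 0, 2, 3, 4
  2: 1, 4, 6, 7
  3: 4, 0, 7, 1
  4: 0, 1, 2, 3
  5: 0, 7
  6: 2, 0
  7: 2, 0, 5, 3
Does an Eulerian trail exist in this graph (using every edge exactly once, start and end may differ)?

Degrees: 0:6, 1:4, 2:4, 3:4, 4:4, 5:2, 6:2, 7:4
Odd-degree vertices: none (0 total).
The non-isolated vertices are connected and exactly 0 have odd degree, so an Eulerian trail exists.

Yes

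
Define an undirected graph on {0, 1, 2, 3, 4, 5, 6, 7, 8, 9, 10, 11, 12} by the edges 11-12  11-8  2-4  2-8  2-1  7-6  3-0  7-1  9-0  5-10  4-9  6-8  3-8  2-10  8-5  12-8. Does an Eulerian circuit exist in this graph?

Yes

Degrees: 0:2, 1:2, 2:4, 3:2, 4:2, 5:2, 6:2, 7:2, 8:6, 9:2, 10:2, 11:2, 12:2
Every vertex has even degree and the edges form a single connected piece, so an Eulerian circuit exists.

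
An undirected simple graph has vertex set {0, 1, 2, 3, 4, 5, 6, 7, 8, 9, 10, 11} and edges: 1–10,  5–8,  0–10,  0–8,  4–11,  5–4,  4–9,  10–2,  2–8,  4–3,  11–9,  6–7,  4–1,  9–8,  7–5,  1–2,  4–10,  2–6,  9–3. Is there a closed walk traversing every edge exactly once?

No

Degrees: 0:2, 1:3, 2:4, 3:2, 4:6, 5:3, 6:2, 7:2, 8:4, 9:4, 10:4, 11:2
1, 5 have odd degree; an Eulerian circuit needs every degree to be even, so none exists.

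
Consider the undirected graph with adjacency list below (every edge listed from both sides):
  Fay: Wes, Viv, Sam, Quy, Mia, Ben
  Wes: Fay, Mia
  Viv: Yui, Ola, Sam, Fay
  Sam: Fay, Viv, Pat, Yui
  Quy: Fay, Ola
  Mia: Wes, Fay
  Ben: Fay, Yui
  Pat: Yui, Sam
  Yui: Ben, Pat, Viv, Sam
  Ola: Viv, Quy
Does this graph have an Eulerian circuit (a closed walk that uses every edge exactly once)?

Degrees: Fay:6, Wes:2, Viv:4, Sam:4, Quy:2, Mia:2, Ben:2, Pat:2, Yui:4, Ola:2
All degrees are even and the non-isolated vertices are connected — an Eulerian circuit exists.

Yes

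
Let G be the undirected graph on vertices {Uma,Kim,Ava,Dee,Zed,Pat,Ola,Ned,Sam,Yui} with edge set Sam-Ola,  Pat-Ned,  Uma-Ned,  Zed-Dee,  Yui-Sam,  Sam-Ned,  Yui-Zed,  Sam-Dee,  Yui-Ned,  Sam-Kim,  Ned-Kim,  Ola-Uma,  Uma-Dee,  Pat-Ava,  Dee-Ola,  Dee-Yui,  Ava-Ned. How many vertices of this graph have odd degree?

Degrees: Uma:3, Kim:2, Ava:2, Dee:5, Zed:2, Pat:2, Ola:3, Ned:6, Sam:5, Yui:4
Odd-degree vertices: Uma, Dee, Ola, Sam.

4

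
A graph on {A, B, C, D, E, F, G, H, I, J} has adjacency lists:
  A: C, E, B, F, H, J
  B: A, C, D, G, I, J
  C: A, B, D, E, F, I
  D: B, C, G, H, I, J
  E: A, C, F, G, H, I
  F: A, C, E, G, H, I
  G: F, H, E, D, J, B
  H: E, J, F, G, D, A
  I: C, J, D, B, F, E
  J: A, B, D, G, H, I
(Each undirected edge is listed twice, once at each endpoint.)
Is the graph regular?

Yes

Degrees: A:6, B:6, C:6, D:6, E:6, F:6, G:6, H:6, I:6, J:6
All degrees equal 6; the graph is regular.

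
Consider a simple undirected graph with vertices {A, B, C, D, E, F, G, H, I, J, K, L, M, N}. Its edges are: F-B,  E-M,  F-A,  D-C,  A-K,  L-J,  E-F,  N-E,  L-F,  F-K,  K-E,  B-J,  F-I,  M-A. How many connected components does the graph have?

Component: {G}
Component: {H}
Component: {C, D}
Component: {A, B, E, F, I, J, K, L, M, N}

4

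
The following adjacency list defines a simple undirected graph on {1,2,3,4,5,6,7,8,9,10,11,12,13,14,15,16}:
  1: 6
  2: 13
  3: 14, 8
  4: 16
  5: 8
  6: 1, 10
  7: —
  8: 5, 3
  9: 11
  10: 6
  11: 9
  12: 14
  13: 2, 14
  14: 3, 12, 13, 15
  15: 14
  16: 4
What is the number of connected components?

5

Component: {7}
Component: {4, 16}
Component: {9, 11}
Component: {1, 6, 10}
Component: {2, 3, 5, 8, 12, 13, 14, 15}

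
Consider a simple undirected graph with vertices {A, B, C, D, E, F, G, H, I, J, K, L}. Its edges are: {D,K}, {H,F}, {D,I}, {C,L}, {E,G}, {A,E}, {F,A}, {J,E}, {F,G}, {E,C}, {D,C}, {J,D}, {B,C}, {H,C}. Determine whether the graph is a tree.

The graph has 12 vertices and 14 edges.
Connected but with 14 > 11 edges, so it has a cycle and is not a tree.

No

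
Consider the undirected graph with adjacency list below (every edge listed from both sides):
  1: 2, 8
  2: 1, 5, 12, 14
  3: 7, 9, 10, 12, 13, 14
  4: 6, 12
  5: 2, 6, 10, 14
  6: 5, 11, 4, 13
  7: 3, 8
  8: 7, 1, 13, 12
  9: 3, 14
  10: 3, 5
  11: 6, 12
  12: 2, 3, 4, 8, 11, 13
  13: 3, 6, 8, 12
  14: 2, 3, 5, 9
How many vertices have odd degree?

0

Degrees: 1:2, 2:4, 3:6, 4:2, 5:4, 6:4, 7:2, 8:4, 9:2, 10:2, 11:2, 12:6, 13:4, 14:4
Odd-degree vertices: none.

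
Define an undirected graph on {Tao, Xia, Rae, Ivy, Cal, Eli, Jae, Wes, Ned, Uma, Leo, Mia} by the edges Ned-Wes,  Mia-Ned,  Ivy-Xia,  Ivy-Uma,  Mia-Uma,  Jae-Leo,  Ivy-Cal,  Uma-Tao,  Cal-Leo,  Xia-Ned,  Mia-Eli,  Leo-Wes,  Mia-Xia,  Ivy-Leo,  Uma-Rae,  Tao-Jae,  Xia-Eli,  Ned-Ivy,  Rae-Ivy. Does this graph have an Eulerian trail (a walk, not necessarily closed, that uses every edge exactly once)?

Yes

Degrees: Tao:2, Xia:4, Rae:2, Ivy:6, Cal:2, Eli:2, Jae:2, Wes:2, Ned:4, Uma:4, Leo:4, Mia:4
Odd-degree vertices: none (0 total).
With 0 odd-degree vertices and all edges in one connected piece, an Eulerian trail exists.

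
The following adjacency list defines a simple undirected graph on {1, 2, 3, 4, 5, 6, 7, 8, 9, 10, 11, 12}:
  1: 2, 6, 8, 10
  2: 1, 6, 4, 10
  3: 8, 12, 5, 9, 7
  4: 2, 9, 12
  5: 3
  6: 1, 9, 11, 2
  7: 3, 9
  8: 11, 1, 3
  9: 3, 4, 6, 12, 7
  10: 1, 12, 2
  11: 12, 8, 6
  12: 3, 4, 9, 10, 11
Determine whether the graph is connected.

Starting from 1 and exploring outward reaches every vertex (1, 2, 6, 10, 8, 4, 9, 11, 12, 3, 7, 5); the graph is connected.

Yes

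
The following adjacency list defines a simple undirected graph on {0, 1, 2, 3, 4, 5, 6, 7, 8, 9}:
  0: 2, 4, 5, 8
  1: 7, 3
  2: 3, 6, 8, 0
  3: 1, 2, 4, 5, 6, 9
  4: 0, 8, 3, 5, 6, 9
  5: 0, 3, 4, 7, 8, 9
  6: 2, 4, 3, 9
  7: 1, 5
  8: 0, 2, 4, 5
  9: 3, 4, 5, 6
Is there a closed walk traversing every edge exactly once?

Yes

Degrees: 0:4, 1:2, 2:4, 3:6, 4:6, 5:6, 6:4, 7:2, 8:4, 9:4
All degrees are even and the non-isolated vertices are connected — an Eulerian circuit exists.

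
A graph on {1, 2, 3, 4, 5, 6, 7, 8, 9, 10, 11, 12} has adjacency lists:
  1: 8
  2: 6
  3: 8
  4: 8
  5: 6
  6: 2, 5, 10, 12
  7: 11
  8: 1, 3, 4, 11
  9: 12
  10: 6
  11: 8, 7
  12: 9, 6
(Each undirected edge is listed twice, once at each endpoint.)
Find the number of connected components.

2

Component: {1, 3, 4, 7, 8, 11}
Component: {2, 5, 6, 9, 10, 12}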